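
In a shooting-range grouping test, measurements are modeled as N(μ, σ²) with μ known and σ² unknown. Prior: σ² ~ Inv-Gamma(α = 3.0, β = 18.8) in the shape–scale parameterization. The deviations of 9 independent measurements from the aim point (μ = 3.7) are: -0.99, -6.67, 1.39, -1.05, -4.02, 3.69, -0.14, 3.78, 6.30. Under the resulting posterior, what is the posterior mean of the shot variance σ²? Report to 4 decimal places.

13.0675

With known mean μ and an Inverse-Gamma(α, β) prior on σ², the Normal likelihood is conjugate: posterior is Inv-Gamma(α + n/2, β + Σ(xᵢ−μ)²/2).
Σ(xᵢ−μ)² = (-0.99)² + (-6.67)² + (1.39)² + (-1.05)² + (-4.02)² + (3.69)² + (-0.14)² + (3.78)² + (6.30)² = 132.2781.
Posterior: Inv-Gamma(3.0 + 9/2, 18.8 + 132.2781/2) = Inv-Gamma(7.50, 84.93905).
E[σ²|data] = β/(α−1) = 84.93905/6.50 = 13.0675.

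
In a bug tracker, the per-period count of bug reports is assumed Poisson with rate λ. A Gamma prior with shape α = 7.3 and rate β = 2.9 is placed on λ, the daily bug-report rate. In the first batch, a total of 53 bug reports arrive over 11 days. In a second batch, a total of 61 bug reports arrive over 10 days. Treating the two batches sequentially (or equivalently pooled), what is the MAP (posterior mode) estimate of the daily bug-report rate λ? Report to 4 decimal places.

With a Gamma(shape α, rate β) prior, the Poisson likelihood is conjugate: the posterior is Gamma(α + ΣXᵢ, β + n).
After batch 1: Gamma(α+S, β+n) = Gamma(7.3+53, 2.9+11) = Gamma(60.3, 13.9).
After batch 2: Gamma(α+S, β+n) = Gamma(60.3+61, 13.9+10) = Gamma(121.3, 23.9).
Mode of Gamma(α,β) for α≥1 is (α−1)/β = 120.3/23.9 = 5.0335.

5.0335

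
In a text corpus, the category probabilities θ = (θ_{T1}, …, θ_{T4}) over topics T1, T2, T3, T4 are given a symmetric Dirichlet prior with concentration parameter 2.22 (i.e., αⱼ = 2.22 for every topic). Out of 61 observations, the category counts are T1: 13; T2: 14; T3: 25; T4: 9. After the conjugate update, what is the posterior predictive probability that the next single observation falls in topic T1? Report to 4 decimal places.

The Dirichlet prior is conjugate to the Multinomial likelihood: each posterior αⱼ = prior αⱼ + observed count nⱼ.
Posterior concentration: (15.22, 16.22, 27.22, 11.22), total = 69.88.
P(next = T1 | data) = α_{T1}/Σα = 0.2178.

0.2178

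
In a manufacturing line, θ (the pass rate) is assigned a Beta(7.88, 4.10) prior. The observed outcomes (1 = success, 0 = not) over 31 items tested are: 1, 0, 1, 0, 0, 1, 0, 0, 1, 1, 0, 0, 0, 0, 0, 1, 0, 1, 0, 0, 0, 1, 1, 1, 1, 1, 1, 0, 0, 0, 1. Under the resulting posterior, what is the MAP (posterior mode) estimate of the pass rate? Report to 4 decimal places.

0.5095

The Beta prior is conjugate to a Binomial/Bernoulli likelihood; the update adds successes to α and failures to β.
Posterior: Beta(α+k, β+n−k) = Beta(7.88+14, 4.10+17) = Beta(21.88, 21.10).
Mode of Beta(a,b) for a,b>1 is (a−1)/(a+b−2) = 20.88/40.98 = 0.5095.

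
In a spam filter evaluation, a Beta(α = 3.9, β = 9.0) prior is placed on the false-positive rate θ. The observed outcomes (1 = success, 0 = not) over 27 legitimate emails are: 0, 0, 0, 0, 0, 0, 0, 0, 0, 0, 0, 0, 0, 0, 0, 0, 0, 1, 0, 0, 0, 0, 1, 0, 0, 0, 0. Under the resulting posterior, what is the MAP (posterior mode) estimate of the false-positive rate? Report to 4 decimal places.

The Beta prior is conjugate to a Binomial/Bernoulli likelihood; the update adds successes to α and failures to β.
Posterior: Beta(α+k, β+n−k) = Beta(3.9+2, 9.0+25) = Beta(5.9, 34.0).
Mode of Beta(a,b) for a,b>1 is (a−1)/(a+b−2) = 4.9/37.9 = 0.1293.

0.1293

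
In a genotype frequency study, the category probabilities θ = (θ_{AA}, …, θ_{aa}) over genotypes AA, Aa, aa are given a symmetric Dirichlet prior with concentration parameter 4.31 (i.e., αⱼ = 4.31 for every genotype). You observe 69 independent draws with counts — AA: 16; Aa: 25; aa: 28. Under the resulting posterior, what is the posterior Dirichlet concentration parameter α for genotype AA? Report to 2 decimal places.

The Dirichlet prior is conjugate to the Multinomial likelihood: each posterior αⱼ = prior αⱼ + observed count nⱼ.
Posterior concentration: (20.31, 29.31, 32.31), total = 81.93.
α_{AA} = 4.31 + 16 = 20.31.

20.31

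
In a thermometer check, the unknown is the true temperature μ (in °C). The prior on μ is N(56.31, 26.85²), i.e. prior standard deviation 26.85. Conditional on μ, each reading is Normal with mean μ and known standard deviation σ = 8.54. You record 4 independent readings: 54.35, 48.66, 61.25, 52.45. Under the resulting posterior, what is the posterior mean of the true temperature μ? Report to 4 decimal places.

For Normal data with known variance σ², a Normal(μ₀, σ₀²) prior on μ is conjugate. Posterior precision = 1/σ₀² + n/σ²; posterior mean is the precision-weighted average of μ₀ and x̄.
Σxᵢ = 54.35 + 48.66 + 61.25 + 52.45 = 216.71, so n·x̄ = 216.71.
σ₀² = 26.85² = 720.9225, σ² = 8.54² = 72.9316; σ² + n·σ₀² = 72.9316 + 4·720.9225 = 2956.6216.
Posterior mean = (μ₀/σ₀² + n·x̄/σ²)/(1/σ₀² + n/σ²) = (σ²·μ₀ + σ₀²·n·x̄)/(σ² + n·σ₀²) = (72.9316·56.31 + 720.9225·216.71)/2956.6216 = 160337.893371/2956.6216 = 54.2301.

54.2301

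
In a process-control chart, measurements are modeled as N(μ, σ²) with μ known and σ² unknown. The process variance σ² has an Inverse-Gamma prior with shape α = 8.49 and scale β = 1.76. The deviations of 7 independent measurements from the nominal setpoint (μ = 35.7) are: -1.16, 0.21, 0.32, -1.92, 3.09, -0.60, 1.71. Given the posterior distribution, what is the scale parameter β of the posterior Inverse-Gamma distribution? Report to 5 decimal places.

10.76535

With known mean μ and an Inverse-Gamma(α, β) prior on σ², the Normal likelihood is conjugate: posterior is Inv-Gamma(α + n/2, β + Σ(xᵢ−μ)²/2).
Σ(xᵢ−μ)² = (-1.16)² + (0.21)² + (0.32)² + (-1.92)² + (3.09)² + (-0.60)² + (1.71)² = 18.0107.
Posterior: Inv-Gamma(8.49 + 7/2, 1.76 + 18.0107/2) = Inv-Gamma(11.99, 10.76535).
Posterior β = 10.76535.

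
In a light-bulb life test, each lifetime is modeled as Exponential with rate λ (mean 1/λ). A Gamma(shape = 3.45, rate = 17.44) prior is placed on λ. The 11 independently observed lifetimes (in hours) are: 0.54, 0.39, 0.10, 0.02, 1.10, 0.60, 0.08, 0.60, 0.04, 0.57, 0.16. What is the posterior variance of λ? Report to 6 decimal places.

With a Gamma(shape α, rate β) prior on the exponential rate λ, the posterior after n observations with total T = Σxᵢ is Gamma(α+n, β+T).
Sum of observations T = 4.20 hours; n = 11.
Posterior: Gamma(3.45+11, 17.44+4.20) = Gamma(14.45, 21.64).
Var = α/β² = 0.030857.

0.030857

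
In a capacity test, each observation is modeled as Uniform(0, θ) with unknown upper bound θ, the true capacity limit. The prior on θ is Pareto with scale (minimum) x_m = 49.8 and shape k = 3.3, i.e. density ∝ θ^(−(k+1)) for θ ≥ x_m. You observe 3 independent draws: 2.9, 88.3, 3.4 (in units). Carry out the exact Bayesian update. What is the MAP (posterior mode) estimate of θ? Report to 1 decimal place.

A Pareto(scale x_m, shape k) prior on the upper bound θ of Uniform(0, θ) is conjugate: posterior is Pareto(max(x_m, max xᵢ), k + n).
Sample maximum = 88.3; prior scale x_m = 49.8 → posterior scale = max = 88.3.
Posterior shape = 3.3 + 3 = 6.3.
The Pareto density is decreasing on [x_m, ∞), so the mode is x_m = 88.3.

88.3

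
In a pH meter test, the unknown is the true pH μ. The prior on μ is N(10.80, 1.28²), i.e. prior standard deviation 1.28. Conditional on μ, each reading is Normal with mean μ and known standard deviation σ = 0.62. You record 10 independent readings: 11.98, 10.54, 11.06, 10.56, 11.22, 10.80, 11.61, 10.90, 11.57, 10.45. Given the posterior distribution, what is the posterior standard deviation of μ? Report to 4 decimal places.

0.1938

For Normal data with known variance σ², a Normal(μ₀, σ₀²) prior on μ is conjugate. Posterior precision = 1/σ₀² + n/σ²; posterior mean is the precision-weighted average of μ₀ and x̄.
σ₀² = 1.28² = 1.6384, σ² = 0.62² = 0.3844; σ² + n·σ₀² = 0.3844 + 10·1.6384 = 16.7684.
Posterior precision = 1/σ₀² + n/σ² = 1/1.6384 + 10/0.3844 = (σ² + n·σ₀²)/(σ₀²σ²) = 16.7684/(1.6384·0.3844); posterior variance σₙ² = σ₀²σ²/(σ² + n·σ₀²) = 1.6384·0.3844/16.7684 = 0.037559.
Posterior SD = √σₙ² = √(1.6384·0.3844/16.7684) = 0.1938.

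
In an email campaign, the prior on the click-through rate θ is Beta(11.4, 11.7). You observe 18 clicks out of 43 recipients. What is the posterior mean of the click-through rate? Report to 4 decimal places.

0.4448

The Beta prior is conjugate to a Binomial/Bernoulli likelihood; the update adds successes to α and failures to β.
Posterior: Beta(α+k, β+n−k) = Beta(11.4+18, 11.7+25) = Beta(29.4, 36.7).
Posterior mean = α/(α+β) = 29.4/66.1 = 0.4448.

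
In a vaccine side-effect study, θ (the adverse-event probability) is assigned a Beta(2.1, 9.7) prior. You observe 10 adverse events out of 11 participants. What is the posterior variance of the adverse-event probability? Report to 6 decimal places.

0.010465

The Beta prior is conjugate to a Binomial/Bernoulli likelihood; the update adds successes to α and failures to β.
Posterior: Beta(α+k, β+n−k) = Beta(2.1+10, 9.7+1) = Beta(12.1, 10.7).
Var = αβ/((α+β)²(α+β+1)) = 12.1·10.7/(22.8²·23.8) = 0.010465.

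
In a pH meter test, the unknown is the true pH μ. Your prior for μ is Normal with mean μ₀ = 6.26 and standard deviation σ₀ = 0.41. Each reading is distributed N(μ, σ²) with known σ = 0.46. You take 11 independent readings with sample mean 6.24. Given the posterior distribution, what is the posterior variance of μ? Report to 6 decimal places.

0.017261

For Normal data with known variance σ², a Normal(μ₀, σ₀²) prior on μ is conjugate. Posterior precision = 1/σ₀² + n/σ²; posterior mean is the precision-weighted average of μ₀ and x̄.
σ₀² = 0.41² = 0.1681, σ² = 0.46² = 0.2116; σ² + n·σ₀² = 0.2116 + 11·0.1681 = 2.0607.
Posterior precision = 1/σ₀² + n/σ² = 1/0.1681 + 11/0.2116 = (σ² + n·σ₀²)/(σ₀²σ²) = 2.0607/(0.1681·0.2116); posterior variance σₙ² = σ₀²σ²/(σ² + n·σ₀²) = 0.1681·0.2116/2.0607 = 0.017261.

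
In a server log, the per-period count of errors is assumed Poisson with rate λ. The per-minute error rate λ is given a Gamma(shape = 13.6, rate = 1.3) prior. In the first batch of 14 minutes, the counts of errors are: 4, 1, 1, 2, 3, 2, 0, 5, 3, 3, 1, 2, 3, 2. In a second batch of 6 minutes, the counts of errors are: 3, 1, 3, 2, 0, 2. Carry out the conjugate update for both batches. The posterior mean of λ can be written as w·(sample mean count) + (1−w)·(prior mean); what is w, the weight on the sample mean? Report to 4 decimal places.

0.9390

With a Gamma(shape α, rate β) prior, the Poisson likelihood is conjugate: the posterior is Gamma(α + ΣXᵢ, β + n).
Total number of minutes: n = 14 + 6 = 20.
Posterior mean = (α₀+S)/(β₀+n) = [n/(β₀+n)]·(S/n) + [β₀/(β₀+n)]·(α₀/β₀), so only n and β₀ enter the weight.
Weight on data w = n/(β₀+n) = 20/(1.3+20) = 20/21.3 = 0.9390.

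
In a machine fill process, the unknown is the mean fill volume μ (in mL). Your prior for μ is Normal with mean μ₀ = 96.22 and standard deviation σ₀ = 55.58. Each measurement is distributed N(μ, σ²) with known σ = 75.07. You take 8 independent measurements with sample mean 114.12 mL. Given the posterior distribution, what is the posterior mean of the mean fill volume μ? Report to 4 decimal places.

110.7961

For Normal data with known variance σ², a Normal(μ₀, σ₀²) prior on μ is conjugate. Posterior precision = 1/σ₀² + n/σ²; posterior mean is the precision-weighted average of μ₀ and x̄.
n·x̄ = 8·114.12 = 912.96.
σ₀² = 55.58² = 3089.1364, σ² = 75.07² = 5635.5049; σ² + n·σ₀² = 5635.5049 + 8·3089.1364 = 30348.5961.
Posterior mean = (μ₀/σ₀² + n·x̄/σ²)/(1/σ₀² + n/σ²) = (σ²·μ₀ + σ₀²·n·x̄)/(σ² + n·σ₀²) = (5635.5049·96.22 + 3089.1364·912.96)/30348.5961 = 3362506.249222/30348.5961 = 110.7961.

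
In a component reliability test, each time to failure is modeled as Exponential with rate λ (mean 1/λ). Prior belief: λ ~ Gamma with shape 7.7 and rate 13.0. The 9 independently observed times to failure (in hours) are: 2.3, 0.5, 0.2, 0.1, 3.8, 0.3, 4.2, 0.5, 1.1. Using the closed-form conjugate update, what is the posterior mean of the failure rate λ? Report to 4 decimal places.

0.6423

With a Gamma(shape α, rate β) prior on the exponential rate λ, the posterior after n observations with total T = Σxᵢ is Gamma(α+n, β+T).
Sum of observations T = 13.0 hours; n = 9.
Posterior: Gamma(7.7+9, 13.0+13.0) = Gamma(16.7, 26.0).
Posterior mean of λ = α/β = 16.7/26.0 = 0.6423.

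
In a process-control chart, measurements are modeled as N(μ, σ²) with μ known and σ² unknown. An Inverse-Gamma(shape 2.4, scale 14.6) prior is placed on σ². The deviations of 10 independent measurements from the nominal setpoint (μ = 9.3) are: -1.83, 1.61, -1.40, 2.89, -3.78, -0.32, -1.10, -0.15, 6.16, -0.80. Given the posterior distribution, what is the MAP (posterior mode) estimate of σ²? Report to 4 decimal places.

With known mean μ and an Inverse-Gamma(α, β) prior on σ², the Normal likelihood is conjugate: posterior is Inv-Gamma(α + n/2, β + Σ(xᵢ−μ)²/2).
Σ(xᵢ−μ)² = (-1.83)² + (1.61)² + (-1.40)² + (2.89)² + (-3.78)² + (-0.32)² + (-1.10)² + (-0.15)² + (6.16)² + (-0.80)² = 70.4620.
Posterior: Inv-Gamma(2.4 + 10/2, 14.6 + 70.4620/2) = Inv-Gamma(7.40, 49.83100).
Mode = β/(α+1) = 49.83100/8.40 = 5.9323.

5.9323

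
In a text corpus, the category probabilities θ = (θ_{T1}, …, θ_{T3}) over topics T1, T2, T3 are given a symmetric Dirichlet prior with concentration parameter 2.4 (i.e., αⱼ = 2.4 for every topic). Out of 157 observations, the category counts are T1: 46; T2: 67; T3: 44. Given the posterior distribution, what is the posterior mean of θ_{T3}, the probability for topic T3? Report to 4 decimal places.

The Dirichlet prior is conjugate to the Multinomial likelihood: each posterior αⱼ = prior αⱼ + observed count nⱼ.
Posterior concentration: (48.4, 69.4, 46.4), total = 164.2.
E[θ_{T3}|data] = α_{T3}/Σα = 46.4/164.2 = 0.2826.

0.2826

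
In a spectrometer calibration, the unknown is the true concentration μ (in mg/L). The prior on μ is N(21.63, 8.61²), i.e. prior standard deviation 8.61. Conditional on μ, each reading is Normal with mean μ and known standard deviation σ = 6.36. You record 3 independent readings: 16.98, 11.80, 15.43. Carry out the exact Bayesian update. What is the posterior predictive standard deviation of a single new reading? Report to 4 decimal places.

For Normal data with known variance σ², a Normal(μ₀, σ₀²) prior on μ is conjugate. Posterior precision = 1/σ₀² + n/σ²; posterior mean is the precision-weighted average of μ₀ and x̄.
σ₀² = 8.61² = 74.1321, σ² = 6.36² = 40.4496; σ² + n·σ₀² = 40.4496 + 3·74.1321 = 262.8459.
Posterior precision = 1/σ₀² + n/σ² = 1/74.1321 + 3/40.4496 = (σ² + n·σ₀²)/(σ₀²σ²) = 262.8459/(74.1321·40.4496); posterior variance σₙ² = σ₀²σ²/(σ² + n·σ₀²) = 74.1321·40.4496/262.8459 = 11.408258.
Predictive variance for one new observation = σₙ² + σ² = 74.1321·40.4496/262.8459 + 40.4496 = σ²·(σ₀² + 262.8459)/262.8459 = 40.4496·336.978/262.8459 = 51.857858; SD = √(40.4496·336.978/262.8459) = 7.2012.

7.2012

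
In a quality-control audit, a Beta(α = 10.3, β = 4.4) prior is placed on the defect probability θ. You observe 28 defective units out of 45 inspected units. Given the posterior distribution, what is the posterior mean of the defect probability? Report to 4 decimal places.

0.6415

The Beta prior is conjugate to a Binomial/Bernoulli likelihood; the update adds successes to α and failures to β.
Posterior: Beta(α+k, β+n−k) = Beta(10.3+28, 4.4+17) = Beta(38.3, 21.4).
Posterior mean = α/(α+β) = 38.3/59.7 = 0.6415.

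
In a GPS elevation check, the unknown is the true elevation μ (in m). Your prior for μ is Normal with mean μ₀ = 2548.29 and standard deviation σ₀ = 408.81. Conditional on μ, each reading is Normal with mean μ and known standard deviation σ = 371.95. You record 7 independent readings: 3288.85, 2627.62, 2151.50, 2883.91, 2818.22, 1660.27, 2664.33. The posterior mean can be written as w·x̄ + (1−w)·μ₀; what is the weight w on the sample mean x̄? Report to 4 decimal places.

0.8942

For Normal data with known variance σ², a Normal(μ₀, σ₀²) prior on μ is conjugate. Posterior precision = 1/σ₀² + n/σ²; posterior mean is the precision-weighted average of μ₀ and x̄.
σ₀² = 408.81² = 167125.6161, σ² = 371.95² = 138346.8025. Prior precision 1/σ₀² = 1/167125.6161; data precision n/σ² = 7/138346.8025.
w = (n/σ²)/(1/σ₀² + n/σ²) = n·σ₀²/(σ² + n·σ₀²) = 7·167125.6161/(138346.8025 + 7·167125.6161) = 1169879.3127/1308226.1152 = 0.8942.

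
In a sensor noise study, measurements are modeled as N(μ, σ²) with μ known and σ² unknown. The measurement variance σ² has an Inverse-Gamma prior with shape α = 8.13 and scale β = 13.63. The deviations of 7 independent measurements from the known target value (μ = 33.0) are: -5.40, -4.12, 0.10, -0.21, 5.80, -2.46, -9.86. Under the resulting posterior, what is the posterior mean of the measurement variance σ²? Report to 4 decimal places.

9.8946

With known mean μ and an Inverse-Gamma(α, β) prior on σ², the Normal likelihood is conjugate: posterior is Inv-Gamma(α + n/2, β + Σ(xᵢ−μ)²/2).
Σ(xᵢ−μ)² = (-5.40)² + (-4.12)² + (0.10)² + (-0.21)² + (5.80)² + (-2.46)² + (-9.86)² = 183.0997.
Posterior: Inv-Gamma(8.13 + 7/2, 13.63 + 183.0997/2) = Inv-Gamma(11.63, 105.17985).
E[σ²|data] = β/(α−1) = 105.17985/10.63 = 9.8946.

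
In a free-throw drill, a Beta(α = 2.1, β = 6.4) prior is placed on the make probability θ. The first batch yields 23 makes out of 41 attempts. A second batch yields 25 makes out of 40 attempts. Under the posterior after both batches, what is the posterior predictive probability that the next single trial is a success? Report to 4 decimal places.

The Beta prior is conjugate to a Binomial/Bernoulli likelihood; the update adds successes to α and failures to β.
After batch 1: Beta(2.1+23, 6.4+18) = Beta(25.1, 24.4).
After batch 2: Beta(25.1+25, 24.4+15) = Beta(50.1, 39.4).
For a single future Bernoulli trial, P(success | data) = α/(α+β) = 0.5598.

0.5598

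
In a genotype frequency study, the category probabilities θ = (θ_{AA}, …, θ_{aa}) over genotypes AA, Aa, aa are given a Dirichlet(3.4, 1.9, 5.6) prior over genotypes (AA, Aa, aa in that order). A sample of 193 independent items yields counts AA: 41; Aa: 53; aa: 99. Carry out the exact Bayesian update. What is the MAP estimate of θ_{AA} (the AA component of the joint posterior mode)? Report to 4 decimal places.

0.2160

The Dirichlet prior is conjugate to the Multinomial likelihood: each posterior αⱼ = prior αⱼ + observed count nⱼ.
Posterior concentration: (44.4, 54.9, 104.6), total = 203.9.
Joint mode component: (α_{AA}−1)/(Σα−K) = 43.4/200.9 = 0.2160.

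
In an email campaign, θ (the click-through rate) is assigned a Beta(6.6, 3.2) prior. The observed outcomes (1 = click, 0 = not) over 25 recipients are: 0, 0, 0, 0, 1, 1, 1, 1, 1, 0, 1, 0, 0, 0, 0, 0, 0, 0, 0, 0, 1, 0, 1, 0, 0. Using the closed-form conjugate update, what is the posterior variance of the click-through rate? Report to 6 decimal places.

0.006802

The Beta prior is conjugate to a Binomial/Bernoulli likelihood; the update adds successes to α and failures to β.
Posterior: Beta(α+k, β+n−k) = Beta(6.6+8, 3.2+17) = Beta(14.6, 20.2).
Var = αβ/((α+β)²(α+β+1)) = 14.6·20.2/(34.8²·35.8) = 0.006802.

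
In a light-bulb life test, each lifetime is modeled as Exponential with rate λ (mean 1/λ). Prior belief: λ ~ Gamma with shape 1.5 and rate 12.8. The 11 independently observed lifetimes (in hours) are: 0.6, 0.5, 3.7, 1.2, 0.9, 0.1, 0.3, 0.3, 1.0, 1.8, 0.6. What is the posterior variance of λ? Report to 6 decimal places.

0.022068

With a Gamma(shape α, rate β) prior on the exponential rate λ, the posterior after n observations with total T = Σxᵢ is Gamma(α+n, β+T).
Sum of observations T = 11.0 hours; n = 11.
Posterior: Gamma(1.5+11, 12.8+11.0) = Gamma(12.5, 23.8).
Var = α/β² = 0.022068.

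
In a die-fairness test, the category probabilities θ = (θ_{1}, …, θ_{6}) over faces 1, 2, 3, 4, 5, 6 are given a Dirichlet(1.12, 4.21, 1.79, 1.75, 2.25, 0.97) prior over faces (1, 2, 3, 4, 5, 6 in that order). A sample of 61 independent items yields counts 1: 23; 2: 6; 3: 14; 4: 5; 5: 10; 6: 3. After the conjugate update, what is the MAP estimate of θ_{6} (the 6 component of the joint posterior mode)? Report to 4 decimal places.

The Dirichlet prior is conjugate to the Multinomial likelihood: each posterior αⱼ = prior αⱼ + observed count nⱼ.
Posterior concentration: (24.12, 10.21, 15.79, 6.75, 12.25, 3.97), total = 73.09.
Joint mode component: (α_{6}−1)/(Σα−K) = 2.97/67.09 = 0.0443.

0.0443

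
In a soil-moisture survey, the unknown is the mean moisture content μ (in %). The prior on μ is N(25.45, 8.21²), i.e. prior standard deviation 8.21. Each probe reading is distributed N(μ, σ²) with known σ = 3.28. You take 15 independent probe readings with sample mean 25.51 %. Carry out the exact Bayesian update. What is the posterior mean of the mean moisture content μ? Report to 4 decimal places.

25.5094

For Normal data with known variance σ², a Normal(μ₀, σ₀²) prior on μ is conjugate. Posterior precision = 1/σ₀² + n/σ²; posterior mean is the precision-weighted average of μ₀ and x̄.
n·x̄ = 15·25.51 = 382.65.
σ₀² = 8.21² = 67.4041, σ² = 3.28² = 10.7584; σ² + n·σ₀² = 10.7584 + 15·67.4041 = 1021.8199.
Posterior mean = (μ₀/σ₀² + n·x̄/σ²)/(1/σ₀² + n/σ²) = (σ²·μ₀ + σ₀²·n·x̄)/(σ² + n·σ₀²) = (10.7584·25.45 + 67.4041·382.65)/1021.8199 = 26065.980145/1021.8199 = 25.5094.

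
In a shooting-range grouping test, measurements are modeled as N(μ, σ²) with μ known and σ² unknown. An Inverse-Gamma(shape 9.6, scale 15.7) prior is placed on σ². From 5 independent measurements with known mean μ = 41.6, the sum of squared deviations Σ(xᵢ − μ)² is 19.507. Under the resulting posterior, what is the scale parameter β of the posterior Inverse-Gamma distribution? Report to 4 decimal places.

25.4535

With known mean μ and an Inverse-Gamma(α, β) prior on σ², the Normal likelihood is conjugate: posterior is Inv-Gamma(α + n/2, β + Σ(xᵢ−μ)²/2).
Posterior: Inv-Gamma(9.6 + 5/2, 15.7 + 19.507/2) = Inv-Gamma(12.10, 25.4535).
Posterior β = 25.4535.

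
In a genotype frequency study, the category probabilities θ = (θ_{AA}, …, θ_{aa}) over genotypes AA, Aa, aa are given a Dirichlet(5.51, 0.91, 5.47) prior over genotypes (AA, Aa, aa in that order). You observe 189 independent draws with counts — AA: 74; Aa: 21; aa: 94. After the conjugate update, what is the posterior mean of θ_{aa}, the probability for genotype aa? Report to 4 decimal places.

The Dirichlet prior is conjugate to the Multinomial likelihood: each posterior αⱼ = prior αⱼ + observed count nⱼ.
Posterior concentration: (79.51, 21.91, 99.47), total = 200.89.
E[θ_{aa}|data] = α_{aa}/Σα = 99.47/200.89 = 0.4951.

0.4951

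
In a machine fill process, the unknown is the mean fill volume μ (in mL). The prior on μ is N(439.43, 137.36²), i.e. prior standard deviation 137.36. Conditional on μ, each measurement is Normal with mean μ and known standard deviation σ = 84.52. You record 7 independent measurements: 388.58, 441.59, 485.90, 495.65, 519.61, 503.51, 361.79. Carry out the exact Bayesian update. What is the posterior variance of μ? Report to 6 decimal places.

968.153223

For Normal data with known variance σ², a Normal(μ₀, σ₀²) prior on μ is conjugate. Posterior precision = 1/σ₀² + n/σ²; posterior mean is the precision-weighted average of μ₀ and x̄.
σ₀² = 137.36² = 18867.7696, σ² = 84.52² = 7143.6304; σ² + n·σ₀² = 7143.6304 + 7·18867.7696 = 139218.0176.
Posterior precision = 1/σ₀² + n/σ² = 1/18867.7696 + 7/7143.6304 = (σ² + n·σ₀²)/(σ₀²σ²) = 139218.0176/(18867.7696·7143.6304); posterior variance σₙ² = σ₀²σ²/(σ² + n·σ₀²) = 18867.7696·7143.6304/139218.0176 = 968.153223.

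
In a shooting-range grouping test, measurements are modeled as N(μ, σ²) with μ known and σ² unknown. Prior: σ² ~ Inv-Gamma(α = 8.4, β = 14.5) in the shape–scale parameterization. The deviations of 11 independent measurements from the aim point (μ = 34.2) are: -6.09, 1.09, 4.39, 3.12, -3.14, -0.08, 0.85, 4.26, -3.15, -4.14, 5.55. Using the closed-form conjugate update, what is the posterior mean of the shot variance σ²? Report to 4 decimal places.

7.0885

With known mean μ and an Inverse-Gamma(α, β) prior on σ², the Normal likelihood is conjugate: posterior is Inv-Gamma(α + n/2, β + Σ(xᵢ−μ)²/2).
Σ(xᵢ−μ)² = (-6.09)² + (1.09)² + (4.39)² + (3.12)² + (-3.14)² + (-0.08)² + (0.85)² + (4.26)² + (-3.15)² + (-4.14)² + (5.55)² = 153.8834.
Posterior: Inv-Gamma(8.4 + 11/2, 14.5 + 153.8834/2) = Inv-Gamma(13.90, 91.44170).
E[σ²|data] = β/(α−1) = 91.44170/12.90 = 7.0885.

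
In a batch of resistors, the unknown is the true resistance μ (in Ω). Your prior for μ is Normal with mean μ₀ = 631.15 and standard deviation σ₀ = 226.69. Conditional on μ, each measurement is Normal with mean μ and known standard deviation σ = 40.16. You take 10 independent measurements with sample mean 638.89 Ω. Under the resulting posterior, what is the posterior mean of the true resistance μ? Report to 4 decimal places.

For Normal data with known variance σ², a Normal(μ₀, σ₀²) prior on μ is conjugate. Posterior precision = 1/σ₀² + n/σ²; posterior mean is the precision-weighted average of μ₀ and x̄.
n·x̄ = 10·638.89 = 6388.9.
σ₀² = 226.69² = 51388.3561, σ² = 40.16² = 1612.8256; σ² + n·σ₀² = 1612.8256 + 10·51388.3561 = 515496.3866.
Posterior mean = (μ₀/σ₀² + n·x̄/σ²)/(1/σ₀² + n/σ²) = (σ²·μ₀ + σ₀²·n·x̄)/(σ² + n·σ₀²) = (1612.8256·631.15 + 51388.3561·6388.9)/515496.3866 = 329333003.16473/515496.3866 = 638.8658.

638.8658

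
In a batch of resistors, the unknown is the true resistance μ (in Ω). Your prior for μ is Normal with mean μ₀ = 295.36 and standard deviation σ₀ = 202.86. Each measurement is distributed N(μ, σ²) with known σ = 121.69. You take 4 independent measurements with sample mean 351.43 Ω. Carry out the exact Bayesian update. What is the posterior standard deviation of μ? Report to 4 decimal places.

For Normal data with known variance σ², a Normal(μ₀, σ₀²) prior on μ is conjugate. Posterior precision = 1/σ₀² + n/σ²; posterior mean is the precision-weighted average of μ₀ and x̄.
σ₀² = 202.86² = 41152.1796, σ² = 121.69² = 14808.4561; σ² + n·σ₀² = 14808.4561 + 4·41152.1796 = 179417.1745.
Posterior precision = 1/σ₀² + n/σ² = 1/41152.1796 + 4/14808.4561 = (σ² + n·σ₀²)/(σ₀²σ²) = 179417.1745/(41152.1796·14808.4561); posterior variance σₙ² = σ₀²σ²/(σ² + n·σ₀²) = 41152.1796·14808.4561/179417.1745 = 3396.554687.
Posterior SD = √σₙ² = √(41152.1796·14808.4561/179417.1745) = 58.2800.

58.2800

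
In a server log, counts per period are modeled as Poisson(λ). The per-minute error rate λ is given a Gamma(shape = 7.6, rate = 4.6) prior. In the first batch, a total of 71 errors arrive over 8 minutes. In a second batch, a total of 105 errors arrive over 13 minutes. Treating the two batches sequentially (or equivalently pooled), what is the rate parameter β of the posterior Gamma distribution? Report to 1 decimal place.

With a Gamma(shape α, rate β) prior, the Poisson likelihood is conjugate: the posterior is Gamma(α + ΣXᵢ, β + n).
After batch 1: Gamma(α+S, β+n) = Gamma(7.6+71, 4.6+8) = Gamma(78.6, 12.6).
After batch 2: Gamma(α+S, β+n) = Gamma(78.6+105, 12.6+13) = Gamma(183.6, 25.6).
Posterior β = 25.6.

25.6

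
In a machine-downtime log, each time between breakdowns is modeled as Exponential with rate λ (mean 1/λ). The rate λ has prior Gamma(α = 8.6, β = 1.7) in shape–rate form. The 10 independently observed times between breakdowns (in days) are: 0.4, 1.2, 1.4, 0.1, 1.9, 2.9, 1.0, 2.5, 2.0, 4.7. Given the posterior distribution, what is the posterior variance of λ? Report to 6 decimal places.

0.047444

With a Gamma(shape α, rate β) prior on the exponential rate λ, the posterior after n observations with total T = Σxᵢ is Gamma(α+n, β+T).
Sum of observations T = 18.1 days; n = 10.
Posterior: Gamma(8.6+10, 1.7+18.1) = Gamma(18.6, 19.8).
Var = α/β² = 0.047444.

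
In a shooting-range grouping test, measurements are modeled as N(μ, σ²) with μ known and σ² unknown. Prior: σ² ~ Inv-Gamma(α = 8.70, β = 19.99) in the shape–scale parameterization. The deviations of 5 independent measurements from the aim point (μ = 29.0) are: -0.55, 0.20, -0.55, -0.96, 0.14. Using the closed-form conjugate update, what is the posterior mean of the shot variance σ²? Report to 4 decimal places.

2.0376

With known mean μ and an Inverse-Gamma(α, β) prior on σ², the Normal likelihood is conjugate: posterior is Inv-Gamma(α + n/2, β + Σ(xᵢ−μ)²/2).
Σ(xᵢ−μ)² = (-0.55)² + (0.20)² + (-0.55)² + (-0.96)² + (0.14)² = 1.5862.
Posterior: Inv-Gamma(8.70 + 5/2, 19.99 + 1.5862/2) = Inv-Gamma(11.20, 20.78310).
E[σ²|data] = β/(α−1) = 20.78310/10.20 = 2.0376.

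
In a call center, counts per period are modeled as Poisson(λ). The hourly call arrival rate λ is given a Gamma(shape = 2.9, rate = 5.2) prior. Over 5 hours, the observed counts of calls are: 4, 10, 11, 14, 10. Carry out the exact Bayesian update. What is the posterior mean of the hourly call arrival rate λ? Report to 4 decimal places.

5.0882

With a Gamma(shape α, rate β) prior, the Poisson likelihood is conjugate: the posterior is Gamma(α + ΣXᵢ, β + n).
Sum of counts S = 49 over n = 5 hours.
Posterior: Gamma(α+S, β+n) = Gamma(2.9+49, 5.2+5) = Gamma(51.9, 10.2).
Posterior mean = α/β = 51.9/10.2 = 5.0882.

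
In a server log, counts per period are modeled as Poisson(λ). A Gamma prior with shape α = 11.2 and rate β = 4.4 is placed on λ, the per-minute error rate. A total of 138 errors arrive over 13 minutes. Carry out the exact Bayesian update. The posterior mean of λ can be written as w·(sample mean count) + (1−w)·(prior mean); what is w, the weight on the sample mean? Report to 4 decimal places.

0.7471

With a Gamma(shape α, rate β) prior, the Poisson likelihood is conjugate: the posterior is Gamma(α + ΣXᵢ, β + n).
Posterior mean = (α₀+S)/(β₀+n) = [n/(β₀+n)]·(S/n) + [β₀/(β₀+n)]·(α₀/β₀), so only n and β₀ enter the weight.
Weight on data w = n/(β₀+n) = 13/(4.4+13) = 13/17.4 = 0.7471.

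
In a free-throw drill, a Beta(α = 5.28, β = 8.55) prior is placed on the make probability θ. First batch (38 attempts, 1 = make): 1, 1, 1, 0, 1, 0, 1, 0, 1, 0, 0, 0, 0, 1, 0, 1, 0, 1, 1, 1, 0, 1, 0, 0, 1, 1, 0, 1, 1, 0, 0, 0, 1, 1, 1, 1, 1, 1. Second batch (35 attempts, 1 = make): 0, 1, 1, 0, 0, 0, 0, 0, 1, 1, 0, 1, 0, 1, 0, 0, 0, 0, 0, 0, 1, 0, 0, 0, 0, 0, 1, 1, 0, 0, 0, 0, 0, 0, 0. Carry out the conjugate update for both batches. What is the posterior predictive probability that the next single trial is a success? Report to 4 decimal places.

0.4178

The Beta prior is conjugate to a Binomial/Bernoulli likelihood; the update adds successes to α and failures to β.
After batch 1: Beta(5.28+22, 8.55+16) = Beta(27.28, 24.55).
After batch 2: Beta(27.28+9, 24.55+26) = Beta(36.28, 50.55).
For a single future Bernoulli trial, P(success | data) = α/(α+β) = 0.4178.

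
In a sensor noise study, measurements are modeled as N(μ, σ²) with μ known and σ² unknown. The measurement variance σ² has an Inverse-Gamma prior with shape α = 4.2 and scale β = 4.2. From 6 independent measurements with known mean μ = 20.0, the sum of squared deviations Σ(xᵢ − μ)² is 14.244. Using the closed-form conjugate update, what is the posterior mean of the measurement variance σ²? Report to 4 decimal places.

1.8261

With known mean μ and an Inverse-Gamma(α, β) prior on σ², the Normal likelihood is conjugate: posterior is Inv-Gamma(α + n/2, β + Σ(xᵢ−μ)²/2).
Posterior: Inv-Gamma(4.2 + 6/2, 4.2 + 14.244/2) = Inv-Gamma(7.20, 11.3220).
E[σ²|data] = β/(α−1) = 11.3220/6.20 = 1.8261.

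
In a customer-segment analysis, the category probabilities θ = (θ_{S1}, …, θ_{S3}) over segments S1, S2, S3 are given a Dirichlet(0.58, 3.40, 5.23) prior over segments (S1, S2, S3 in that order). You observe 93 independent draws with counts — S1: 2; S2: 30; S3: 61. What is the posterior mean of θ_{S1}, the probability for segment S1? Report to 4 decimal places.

0.0252

The Dirichlet prior is conjugate to the Multinomial likelihood: each posterior αⱼ = prior αⱼ + observed count nⱼ.
Posterior concentration: (2.58, 33.40, 66.23), total = 102.21.
E[θ_{S1}|data] = α_{S1}/Σα = 2.58/102.21 = 0.0252.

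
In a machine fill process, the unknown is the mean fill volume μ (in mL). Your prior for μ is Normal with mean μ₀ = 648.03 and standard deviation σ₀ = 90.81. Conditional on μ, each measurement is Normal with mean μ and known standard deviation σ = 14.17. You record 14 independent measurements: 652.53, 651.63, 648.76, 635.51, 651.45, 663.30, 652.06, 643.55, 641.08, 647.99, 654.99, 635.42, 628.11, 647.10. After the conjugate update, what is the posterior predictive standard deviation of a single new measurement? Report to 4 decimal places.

For Normal data with known variance σ², a Normal(μ₀, σ₀²) prior on μ is conjugate. Posterior precision = 1/σ₀² + n/σ²; posterior mean is the precision-weighted average of μ₀ and x̄.
σ₀² = 90.81² = 8246.4561, σ² = 14.17² = 200.7889; σ² + n·σ₀² = 200.7889 + 14·8246.4561 = 115651.1743.
Posterior precision = 1/σ₀² + n/σ² = 1/8246.4561 + 14/200.7889 = (σ² + n·σ₀²)/(σ₀²σ²) = 115651.1743/(8246.4561·200.7889); posterior variance σₙ² = σ₀²σ²/(σ² + n·σ₀²) = 8246.4561·200.7889/115651.1743 = 14.317164.
Predictive variance for one new observation = σₙ² + σ² = 8246.4561·200.7889/115651.1743 + 200.7889 = σ²·(σ₀² + 115651.1743)/115651.1743 = 200.7889·123897.6304/115651.1743 = 215.106064; SD = √(200.7889·123897.6304/115651.1743) = 14.6665.

14.6665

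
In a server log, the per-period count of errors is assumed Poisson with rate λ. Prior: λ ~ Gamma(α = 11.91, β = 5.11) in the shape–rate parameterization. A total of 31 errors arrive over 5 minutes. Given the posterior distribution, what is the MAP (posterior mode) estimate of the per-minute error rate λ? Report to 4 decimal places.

With a Gamma(shape α, rate β) prior, the Poisson likelihood is conjugate: the posterior is Gamma(α + ΣXᵢ, β + n).
Posterior: Gamma(α+S, β+n) = Gamma(11.91+31, 5.11+5) = Gamma(42.91, 10.11).
Mode of Gamma(α,β) for α≥1 is (α−1)/β = 41.91/10.11 = 4.1454.

4.1454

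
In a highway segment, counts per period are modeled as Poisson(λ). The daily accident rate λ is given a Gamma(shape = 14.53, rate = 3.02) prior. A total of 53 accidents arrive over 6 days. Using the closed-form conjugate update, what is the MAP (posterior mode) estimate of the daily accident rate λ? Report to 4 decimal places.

With a Gamma(shape α, rate β) prior, the Poisson likelihood is conjugate: the posterior is Gamma(α + ΣXᵢ, β + n).
Posterior: Gamma(α+S, β+n) = Gamma(14.53+53, 3.02+6) = Gamma(67.53, 9.02).
Mode of Gamma(α,β) for α≥1 is (α−1)/β = 66.53/9.02 = 7.3758.

7.3758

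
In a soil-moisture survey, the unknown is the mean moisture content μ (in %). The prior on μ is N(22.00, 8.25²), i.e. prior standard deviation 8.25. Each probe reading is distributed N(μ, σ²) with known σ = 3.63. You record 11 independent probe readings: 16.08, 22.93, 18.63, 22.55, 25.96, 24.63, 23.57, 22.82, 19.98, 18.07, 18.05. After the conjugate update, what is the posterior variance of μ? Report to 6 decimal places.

For Normal data with known variance σ², a Normal(μ₀, σ₀²) prior on μ is conjugate. Posterior precision = 1/σ₀² + n/σ²; posterior mean is the precision-weighted average of μ₀ and x̄.
σ₀² = 8.25² = 68.0625, σ² = 3.63² = 13.1769; σ² + n·σ₀² = 13.1769 + 11·68.0625 = 761.8644.
Posterior precision = 1/σ₀² + n/σ² = 1/68.0625 + 11/13.1769 = (σ² + n·σ₀²)/(σ₀²σ²) = 761.8644/(68.0625·13.1769); posterior variance σₙ² = σ₀²σ²/(σ² + n·σ₀²) = 68.0625·13.1769/761.8644 = 1.177182.

1.177182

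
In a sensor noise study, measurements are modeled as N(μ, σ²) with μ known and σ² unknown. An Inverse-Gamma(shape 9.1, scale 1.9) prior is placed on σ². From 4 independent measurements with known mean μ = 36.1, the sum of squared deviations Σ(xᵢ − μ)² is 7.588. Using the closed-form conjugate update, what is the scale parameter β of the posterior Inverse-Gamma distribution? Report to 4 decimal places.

With known mean μ and an Inverse-Gamma(α, β) prior on σ², the Normal likelihood is conjugate: posterior is Inv-Gamma(α + n/2, β + Σ(xᵢ−μ)²/2).
Posterior: Inv-Gamma(9.1 + 4/2, 1.9 + 7.588/2) = Inv-Gamma(11.10, 5.6940).
Posterior β = 5.6940.

5.6940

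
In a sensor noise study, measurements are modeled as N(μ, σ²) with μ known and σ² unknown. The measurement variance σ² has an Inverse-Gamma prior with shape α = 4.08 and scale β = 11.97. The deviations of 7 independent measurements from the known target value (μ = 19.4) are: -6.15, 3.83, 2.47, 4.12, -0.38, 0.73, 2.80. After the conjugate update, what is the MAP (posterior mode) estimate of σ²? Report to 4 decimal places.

With known mean μ and an Inverse-Gamma(α, β) prior on σ², the Normal likelihood is conjugate: posterior is Inv-Gamma(α + n/2, β + Σ(xᵢ−μ)²/2).
Σ(xᵢ−μ)² = (-6.15)² + (3.83)² + (2.47)² + (4.12)² + (-0.38)² + (0.73)² + (2.80)² = 84.0840.
Posterior: Inv-Gamma(4.08 + 7/2, 11.97 + 84.0840/2) = Inv-Gamma(7.58, 54.01200).
Mode = β/(α+1) = 54.01200/8.58 = 6.2951.

6.2951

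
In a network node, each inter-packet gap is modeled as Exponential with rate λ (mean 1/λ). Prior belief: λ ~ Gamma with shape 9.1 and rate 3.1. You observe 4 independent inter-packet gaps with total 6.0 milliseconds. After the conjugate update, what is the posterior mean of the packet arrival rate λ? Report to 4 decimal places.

With a Gamma(shape α, rate β) prior on the exponential rate λ, the posterior after n observations with total T = Σxᵢ is Gamma(α+n, β+T).
Posterior: Gamma(9.1+4, 3.1+6.0) = Gamma(13.1, 9.1).
Posterior mean of λ = α/β = 13.1/9.1 = 1.4396.

1.4396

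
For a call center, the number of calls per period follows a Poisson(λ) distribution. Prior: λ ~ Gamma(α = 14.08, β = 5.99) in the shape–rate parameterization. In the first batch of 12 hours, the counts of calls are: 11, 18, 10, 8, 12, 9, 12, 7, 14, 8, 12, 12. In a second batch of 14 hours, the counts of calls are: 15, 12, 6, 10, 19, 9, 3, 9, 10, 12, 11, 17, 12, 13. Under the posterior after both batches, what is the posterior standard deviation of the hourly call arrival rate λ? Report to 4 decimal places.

0.5460

With a Gamma(shape α, rate β) prior, the Poisson likelihood is conjugate: the posterior is Gamma(α + ΣXᵢ, β + n).
Batch 1: sum of counts S = 133 over n = 12 hours.
After batch 1: Gamma(α+S, β+n) = Gamma(14.08+133, 5.99+12) = Gamma(147.08, 17.99).
Batch 2: sum of counts S = 158 over n = 14 hours.
After batch 2: Gamma(α+S, β+n) = Gamma(147.08+158, 17.99+14) = Gamma(305.08, 31.99).
SD = √α/β = √305.08/31.99 = 0.5460.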